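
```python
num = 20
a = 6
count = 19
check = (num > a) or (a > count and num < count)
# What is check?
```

Trace:
`num = 20` → num = 20
`a = 6` → a = 6
`count = 19` → count = 19
`check = (num > a) or (a > count and num < count)` → check = True
So check = True

Answer: True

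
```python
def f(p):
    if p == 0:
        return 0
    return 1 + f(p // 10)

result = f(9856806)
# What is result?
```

Count of digits of 9856806: 7

Answer: 7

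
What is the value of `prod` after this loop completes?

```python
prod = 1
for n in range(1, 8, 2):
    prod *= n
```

Product of 1, 3, 5, ... up to 7
`prod` takes the values: 1 → 3 → 15 → 105

Answer: 105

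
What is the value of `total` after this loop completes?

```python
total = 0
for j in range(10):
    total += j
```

Sum of 0 to 9 = 45
`total` takes the values: 0 → 1 → 3 → 6 → 10 → 15 → 21 → 28 → 36 → 45

Answer: 45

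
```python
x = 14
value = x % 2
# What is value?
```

Trace:
`x = 14` → x = 14
`value = x % 2` → value = 0
So value = 0

Answer: 0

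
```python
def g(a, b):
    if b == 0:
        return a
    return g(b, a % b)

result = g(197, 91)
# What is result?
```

g(197, 91) -> g(91, 15) -> g(15, 1) -> g(1, 0) -> 1

Answer: 1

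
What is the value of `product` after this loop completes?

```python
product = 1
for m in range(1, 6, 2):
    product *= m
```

Product of 1, 3, 5, ... up to 5
`product` takes the values: 1 → 3 → 15

Answer: 15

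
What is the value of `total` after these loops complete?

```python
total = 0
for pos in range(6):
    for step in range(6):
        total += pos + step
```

Sum of all pos+step for pos,step in 6x6
`total` takes the values: 0 → 1 → 3 → 6 → 10 → 15 → 16 → 18 → 21 → 25 → 30 → 36 → 38 → 41 → 45 → 50 → 56 → 63 → 66 → 70 → 75 → 81 → 88 → 96 → 100 → 105 → 111 → 118 → 126 → 135 → 140 → 146 → 153 → 161 → 170 → 180

Answer: 180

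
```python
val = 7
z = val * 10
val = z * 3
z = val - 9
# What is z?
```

Trace:
`val = 7` → val = 7
`z = val * 10` → z = 70
`val = z * 3` → val = 210
`z = val - 9` → z = 201
So z = 201

Answer: 201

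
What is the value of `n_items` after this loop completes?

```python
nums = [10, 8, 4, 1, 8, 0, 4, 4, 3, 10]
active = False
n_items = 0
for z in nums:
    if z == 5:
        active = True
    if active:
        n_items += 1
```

Count elements after first 5 in [10, 8, 4, 1, 8, 0, 4, 4, 3, 10]
`n_items` takes the values: 0

Answer: 0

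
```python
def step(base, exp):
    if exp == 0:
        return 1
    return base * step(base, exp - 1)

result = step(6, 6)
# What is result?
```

step(6, 6) = 6 * 6 * 6 * 6 * 6 * 6 = 46656

Answer: 46656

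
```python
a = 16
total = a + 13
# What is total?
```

Trace:
`a = 16` → a = 16
`total = a + 13` → total = 29
So total = 29

Answer: 29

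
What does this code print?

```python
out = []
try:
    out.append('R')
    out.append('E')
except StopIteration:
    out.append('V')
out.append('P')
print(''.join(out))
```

Execution trace: 'R' (try body) → 'E' (try body, no exception) → 'P' (after the try/except). Output: REP

Answer: REP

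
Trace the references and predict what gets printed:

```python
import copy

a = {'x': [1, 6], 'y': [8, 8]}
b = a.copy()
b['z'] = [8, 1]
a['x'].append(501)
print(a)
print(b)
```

Key concept: shallow copy of dict with mutable values.
Step by step:
`a = {'x': [1, 6], 'y': [8, 8]}` → a = {'x': [1, 6], 'y': [8, 8]}
`b = a.copy()` → b = {'x': [1, 6], 'y': [8, 8]}
`b['z'] = [8, 1]` → b = {'x': [1, 6], 'y': [8, 8], 'z': [8, 1]}
`a['x'].append(501)` → a = {'x': [1, 6, 501], 'y': [8, 8]}; b = {'x': [1, 6, 501], 'y': [8, 8], 'z': [8, 1]}
`print(a)` → prints {'x': [1, 6, 501], 'y': [8, 8]}
`print(b)` → prints {'x': [1, 6, 501], 'y': [8, 8], 'z': [8, 1]}

Answer:
{'x': [1, 6, 501], 'y': [8, 8]}
{'x': [1, 6, 501], 'y': [8, 8], 'z': [8, 1]}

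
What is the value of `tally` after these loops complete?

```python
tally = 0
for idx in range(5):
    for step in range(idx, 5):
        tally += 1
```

Upper triangle: 5 + 4 + ... + 1
`tally` takes the values: 0 → 1 → 2 → 3 → 4 → 5 → 6 → 7 → 8 → 9 → 10 → 11 → 12 → 13 → 14 → 15

Answer: 15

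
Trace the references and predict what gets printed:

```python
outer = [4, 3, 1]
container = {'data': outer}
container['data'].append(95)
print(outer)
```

Key concept: dict holds reference to list.
Step by step:
`outer = [4, 3, 1]` → outer = [4, 3, 1]
`container = {'data': outer}` → container = {'data': [4, 3, 1]}
`container['data'].append(95)` → outer = [4, 3, 1, 95]; container = {'data': [4, 3, 1, 95]}
`print(outer)` → prints [4, 3, 1, 95]

Answer: [4, 3, 1, 95]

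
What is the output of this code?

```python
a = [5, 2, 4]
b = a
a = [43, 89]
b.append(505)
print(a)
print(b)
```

Key concept: rebinding vs mutation: a is rebound to a new list, b still points at the original.
Step by step:
`a = [5, 2, 4]` → a = [5, 2, 4]
`b = a` → b = [5, 2, 4] (same object as a)
`a = [43, 89]` → a = [43, 89]
`b.append(505)` → b = [5, 2, 4, 505]
`print(a)` → prints [43, 89]
`print(b)` → prints [5, 2, 4, 505]

Answer:
[43, 89]
[5, 2, 4, 505]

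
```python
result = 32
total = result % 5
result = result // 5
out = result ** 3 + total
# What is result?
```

Trace:
`result = 32` → result = 32
`total = result % 5` → total = 2
`result = result // 5` → result = 6
`out = result ** 3 + total` → out = 218
So result = 6

Answer: 6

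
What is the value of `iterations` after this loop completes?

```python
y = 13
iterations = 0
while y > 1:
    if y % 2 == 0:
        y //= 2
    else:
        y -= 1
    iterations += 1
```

Steps to reduce 13 to 1
`iterations` takes the values: 0 → 1 → 2 → 3 → 4 → 5

Answer: 5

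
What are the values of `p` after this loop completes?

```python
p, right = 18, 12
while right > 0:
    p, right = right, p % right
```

GCD of 18 and 12
`p` takes the values: 18 → 12 → 6

Answer: 6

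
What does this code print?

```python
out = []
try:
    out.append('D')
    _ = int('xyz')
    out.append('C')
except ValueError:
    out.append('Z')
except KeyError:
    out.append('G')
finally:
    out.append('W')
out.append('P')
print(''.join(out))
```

Execution trace: 'D' (try body) → 'Z' (except ValueError) → 'W' (finally) → 'P' (after the try/except). Output: DZWP

Answer: DZWP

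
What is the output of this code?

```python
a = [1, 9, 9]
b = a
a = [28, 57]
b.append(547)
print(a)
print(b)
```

Key concept: rebinding vs mutation: a is rebound to a new list, b still points at the original.
Step by step:
`a = [1, 9, 9]` → a = [1, 9, 9]
`b = a` → b = [1, 9, 9] (same object as a)
`a = [28, 57]` → a = [28, 57]
`b.append(547)` → b = [1, 9, 9, 547]
`print(a)` → prints [28, 57]
`print(b)` → prints [1, 9, 9, 547]

Answer:
[28, 57]
[1, 9, 9, 547]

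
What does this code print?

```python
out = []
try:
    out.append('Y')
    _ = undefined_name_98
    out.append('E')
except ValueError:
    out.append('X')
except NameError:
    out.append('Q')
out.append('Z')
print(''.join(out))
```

Execution trace: 'Y' (try body) → 'Q' (except NameError) → 'Z' (after the try/except). Output: YQZ

Answer: YQZ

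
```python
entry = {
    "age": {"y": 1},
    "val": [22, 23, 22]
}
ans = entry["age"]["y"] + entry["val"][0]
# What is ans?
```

Trace:
`entry = { ...` → entry = {'age': {'y': 1}, 'val': [22, 23, 22]}
`ans = entry["age"]["y"] + entry["val"][0]` → ans = 23
So ans = 23

Answer: 23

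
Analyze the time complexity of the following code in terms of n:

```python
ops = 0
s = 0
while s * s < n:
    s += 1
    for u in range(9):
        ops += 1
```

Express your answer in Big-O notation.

Each loop level contributes: √n × 1. Multiplying the contributions gives O(√n).

Answer: O(√n)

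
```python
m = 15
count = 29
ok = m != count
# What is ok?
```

Trace:
`m = 15` → m = 15
`count = 29` → count = 29
`ok = m != count` → ok = True
So ok = True

Answer: True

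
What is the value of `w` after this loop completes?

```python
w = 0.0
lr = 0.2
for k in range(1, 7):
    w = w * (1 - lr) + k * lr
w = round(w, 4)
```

Moving average with lr=0.2
`w` takes the values: 0.0 → 0.2 → 0.56 → 1.048 → 1.6384 → 2.31072 → 3.048576 → 3.0486

Answer: 3.0486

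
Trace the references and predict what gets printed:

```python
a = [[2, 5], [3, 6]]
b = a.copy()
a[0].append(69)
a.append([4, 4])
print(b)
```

Key concept: shallow copy with nested lists.
Step by step:
`a = [[2, 5], [3, 6]]` → a = [[2, 5], [3, 6]]
`b = a.copy()` → b = [[2, 5], [3, 6]]
`a[0].append(69)` → a = [[2, 5, 69], [3, 6]]; b = [[2, 5, 69], [3, 6]]
`a.append([4, 4])` → a = [[2, 5, 69], [3, 6], [4, 4]]
`print(b)` → prints [[2, 5, 69], [3, 6]]

Answer: [[2, 5, 69], [3, 6]]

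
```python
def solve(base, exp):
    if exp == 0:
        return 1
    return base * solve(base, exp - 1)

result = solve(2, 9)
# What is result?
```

solve(2, 9) = 2 * 2 * 2 * 2 * 2 * 2 * 2 * 2 * 2 = 512

Answer: 512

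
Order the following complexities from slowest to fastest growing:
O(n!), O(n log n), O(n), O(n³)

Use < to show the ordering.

Ordered by growth rate: O(n) < O(n log n) < O(n³) < O(n!)

Answer: O(n) < O(n log n) < O(n³) < O(n!)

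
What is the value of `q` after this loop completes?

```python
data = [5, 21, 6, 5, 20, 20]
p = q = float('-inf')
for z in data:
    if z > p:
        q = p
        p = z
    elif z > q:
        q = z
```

Second largest (with repeats) in [5, 21, 6, 5, 20, 20]
`q` takes the values: -inf → 5 → 6 → 20

Answer: 20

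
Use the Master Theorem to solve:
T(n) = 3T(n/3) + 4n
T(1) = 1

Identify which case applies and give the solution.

a=3, b=3, f(n)=4n. log_3(3) = 1. Since c=1 = 1, Case 2 applies: T(n) = Θ(n^log_b(a) · log n) = O(n log n).

Answer: O(n log n) - Case 2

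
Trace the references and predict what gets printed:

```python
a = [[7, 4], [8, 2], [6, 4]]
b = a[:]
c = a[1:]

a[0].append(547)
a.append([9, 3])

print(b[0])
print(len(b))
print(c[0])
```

Key concept: slice with nested mutation.
Step by step:
`a = [[7, 4], [8, 2], [6, 4]]` → a = [[7, 4], [8, 2], [6, 4]]
`b = a[:]` → b = [[7, 4], [8, 2], [6, 4]]
`c = a[1:]` → c = [[8, 2], [6, 4]]
`a[0].append(547)` → a = [[7, 4, 547], [8, 2], [6, 4]]; b = [[7, 4, 547], [8, 2], [6, 4]]
`a.append([9, 3])` → a = [[7, 4, 547], [8, 2], [6, 4], [9, 3]]
`print(b[0])` → prints [7, 4, 547]
`print(len(b))` → prints 3
`print(c[0])` → prints [8, 2]

Answer:
[7, 4, 547]
3
[8, 2]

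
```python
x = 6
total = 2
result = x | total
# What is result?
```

Trace:
`x = 6` → x = 6
`total = 2` → total = 2
`result = x | total` → result = 6
So result = 6

Answer: 6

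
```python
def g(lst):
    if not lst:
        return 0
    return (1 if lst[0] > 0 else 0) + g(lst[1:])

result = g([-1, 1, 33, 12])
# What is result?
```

Count of positive elements in [-1, 1, 33, 12] = 3

Answer: 3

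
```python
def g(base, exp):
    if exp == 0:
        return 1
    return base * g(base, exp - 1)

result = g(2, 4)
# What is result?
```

g(2, 4) = 2 * 2 * 2 * 2 = 16

Answer: 16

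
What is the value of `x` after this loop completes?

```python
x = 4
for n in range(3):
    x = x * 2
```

Multiply by 2, 3 times: 4 * 2^3 = 32
`x` takes the values: 4 → 8 → 16 → 32

Answer: 32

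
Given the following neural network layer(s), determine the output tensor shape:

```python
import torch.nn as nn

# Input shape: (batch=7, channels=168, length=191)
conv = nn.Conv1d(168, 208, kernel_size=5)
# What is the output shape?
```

Input: (7, 168, 191) -> Output: (7, 208, 187)

Answer: (7, 208, 187)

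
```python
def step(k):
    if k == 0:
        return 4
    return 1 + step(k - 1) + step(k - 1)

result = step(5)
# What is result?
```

step(k) = 1 + 2·step(k-1), step(0)=4. Closed form: (4+1)·2^5 - 1 = 159.

Answer: 159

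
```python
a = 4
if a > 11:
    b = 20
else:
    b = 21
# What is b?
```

Trace:
`a = 4` → a = 4
`if a > 11: ...` → a > 11 is False, take else branch → b = 21
So b = 21

Answer: 21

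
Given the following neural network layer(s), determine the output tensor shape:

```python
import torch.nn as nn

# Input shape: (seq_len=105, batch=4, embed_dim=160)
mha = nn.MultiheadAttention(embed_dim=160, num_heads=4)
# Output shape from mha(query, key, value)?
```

Input: (105, 4, 160) -> Output: (105, 4, 160)

Answer: (105, 4, 160)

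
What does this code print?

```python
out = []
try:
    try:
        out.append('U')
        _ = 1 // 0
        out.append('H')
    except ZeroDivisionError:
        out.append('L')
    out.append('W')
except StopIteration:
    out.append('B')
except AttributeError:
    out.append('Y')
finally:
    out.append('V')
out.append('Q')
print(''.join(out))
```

Execution trace: 'U' (inner try body) → 'L' (inner except ZeroDivisionError) → 'W' (try body, no exception) → 'V' (finally) → 'Q' (after the try/except). Output: ULWVQ

Answer: ULWVQ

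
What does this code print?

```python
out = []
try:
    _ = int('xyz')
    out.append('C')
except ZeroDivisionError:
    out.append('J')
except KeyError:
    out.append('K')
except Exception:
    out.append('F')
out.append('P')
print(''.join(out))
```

Execution trace: 'F' (except Exception) → 'P' (after the try/except). Output: FP

Answer: FP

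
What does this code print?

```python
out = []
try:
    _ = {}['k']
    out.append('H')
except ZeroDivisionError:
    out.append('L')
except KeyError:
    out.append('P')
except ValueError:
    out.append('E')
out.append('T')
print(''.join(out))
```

Execution trace: 'P' (except KeyError) → 'T' (after the try/except). Output: PT

Answer: PT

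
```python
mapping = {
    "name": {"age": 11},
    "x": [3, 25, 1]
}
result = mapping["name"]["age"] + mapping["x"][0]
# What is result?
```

Trace:
`mapping = { ...` → mapping = {'name': {'age': 11}, 'x': [3, 25, 1]}
`result = mapping["name"]["age"] + mapping["x"][0]` → result = 14
So result = 14

Answer: 14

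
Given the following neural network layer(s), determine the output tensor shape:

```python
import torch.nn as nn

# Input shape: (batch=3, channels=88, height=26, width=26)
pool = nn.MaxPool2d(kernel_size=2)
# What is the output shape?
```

Input: (3, 88, 26, 26) -> Output: (3, 88, 13, 13)

Answer: (3, 88, 13, 13)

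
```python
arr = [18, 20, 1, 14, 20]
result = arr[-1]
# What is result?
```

Trace:
`arr = [18, 20, 1, 14, 20]` → arr = [18, 20, 1, 14, 20]
`result = arr[-1]` → result = 20
So result = 20

Answer: 20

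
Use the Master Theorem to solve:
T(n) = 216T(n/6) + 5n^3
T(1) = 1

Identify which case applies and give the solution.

a=216, b=6, f(n)=5n^3. log_6(216) = 3. Since c=3 = 3, Case 2 applies: T(n) = Θ(n^log_b(a) · log n) = O(n^3 log n).

Answer: O(n^3 log n) - Case 2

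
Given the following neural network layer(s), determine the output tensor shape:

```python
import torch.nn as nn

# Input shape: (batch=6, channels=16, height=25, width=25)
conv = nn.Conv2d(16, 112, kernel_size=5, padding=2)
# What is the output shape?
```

Input: (6, 16, 25, 25) -> Output: (6, 112, 25, 25)

Answer: (6, 112, 25, 25)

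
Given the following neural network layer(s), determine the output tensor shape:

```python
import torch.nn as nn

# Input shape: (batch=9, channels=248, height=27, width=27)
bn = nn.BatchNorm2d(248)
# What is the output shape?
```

Input: (9, 248, 27, 27) -> Output: (9, 248, 27, 27)

Answer: (9, 248, 27, 27)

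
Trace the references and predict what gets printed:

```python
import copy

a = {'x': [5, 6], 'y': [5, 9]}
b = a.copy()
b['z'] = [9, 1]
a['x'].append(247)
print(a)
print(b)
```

Key concept: shallow copy of dict with mutable values.
Step by step:
`a = {'x': [5, 6], 'y': [5, 9]}` → a = {'x': [5, 6], 'y': [5, 9]}
`b = a.copy()` → b = {'x': [5, 6], 'y': [5, 9]}
`b['z'] = [9, 1]` → b = {'x': [5, 6], 'y': [5, 9], 'z': [9, 1]}
`a['x'].append(247)` → a = {'x': [5, 6, 247], 'y': [5, 9]}; b = {'x': [5, 6, 247], 'y': [5, 9], 'z': [9, 1]}
`print(a)` → prints {'x': [5, 6, 247], 'y': [5, 9]}
`print(b)` → prints {'x': [5, 6, 247], 'y': [5, 9], 'z': [9, 1]}

Answer:
{'x': [5, 6, 247], 'y': [5, 9]}
{'x': [5, 6, 247], 'y': [5, 9], 'z': [9, 1]}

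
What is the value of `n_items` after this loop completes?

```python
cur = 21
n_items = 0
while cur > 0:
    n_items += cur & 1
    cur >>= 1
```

Count set bits in 21 (binary: 0b10101)
`n_items` takes the values: 0 → 1 → 2 → 3

Answer: 3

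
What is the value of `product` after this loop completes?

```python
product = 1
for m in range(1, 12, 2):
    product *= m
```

Product of 1, 3, 5, ... up to 11
`product` takes the values: 1 → 3 → 15 → 105 → 945 → 10395

Answer: 10395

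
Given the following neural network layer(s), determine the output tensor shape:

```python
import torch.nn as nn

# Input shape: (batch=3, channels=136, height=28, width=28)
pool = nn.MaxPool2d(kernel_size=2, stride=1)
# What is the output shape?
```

Input: (3, 136, 28, 28) -> Output: (3, 136, 27, 27)

Answer: (3, 136, 27, 27)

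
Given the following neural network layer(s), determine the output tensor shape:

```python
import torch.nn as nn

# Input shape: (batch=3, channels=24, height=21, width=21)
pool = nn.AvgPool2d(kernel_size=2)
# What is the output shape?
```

Input: (3, 24, 21, 21) -> Output: (3, 24, 10, 10)

Answer: (3, 24, 10, 10)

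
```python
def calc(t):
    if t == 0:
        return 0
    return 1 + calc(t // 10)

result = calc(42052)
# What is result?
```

Count of digits of 42052: 5

Answer: 5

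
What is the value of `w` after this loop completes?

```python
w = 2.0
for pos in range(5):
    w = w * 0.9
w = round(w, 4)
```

Exponential decay: 2.0 * 0.9^5
`w` takes the values: 2.0 → 1.8 → 1.62 → 1.458 → 1.3122 → 1.18098 → 1.181

Answer: 1.181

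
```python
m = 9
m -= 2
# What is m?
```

Trace:
`m = 9` → m = 9
`m -= 2` → m = 7
So m = 7

Answer: 7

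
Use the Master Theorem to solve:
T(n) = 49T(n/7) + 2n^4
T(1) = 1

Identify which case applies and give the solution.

a=49, b=7, f(n)=2n^4. log_7(49) = 2. Since c=4 > 2 and the regularity condition holds (49(n/7)^4 = (49/7^4)n^4 with 49/7^4 < 1), Case 3 applies: T(n) = Θ(f(n)) = O(n^4).

Answer: O(n^4) - Case 3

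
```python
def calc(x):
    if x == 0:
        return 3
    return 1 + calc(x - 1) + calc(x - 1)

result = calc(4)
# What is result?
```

calc(x) = 1 + 2·calc(x-1), calc(0)=3. Closed form: (3+1)·2^4 - 1 = 63.

Answer: 63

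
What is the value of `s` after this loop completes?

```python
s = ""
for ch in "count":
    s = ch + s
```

Reverse 'count'
`s` takes the values: "" → "c" → "oc" → "uoc" → "nuoc" → "tnuoc"

Answer: "tnuoc"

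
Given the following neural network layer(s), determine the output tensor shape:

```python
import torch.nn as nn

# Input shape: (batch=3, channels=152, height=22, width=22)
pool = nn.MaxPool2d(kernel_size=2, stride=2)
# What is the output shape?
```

Input: (3, 152, 22, 22) -> Output: (3, 152, 11, 11)

Answer: (3, 152, 11, 11)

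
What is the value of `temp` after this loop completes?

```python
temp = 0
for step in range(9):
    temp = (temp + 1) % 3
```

Increment mod 3, 9 times = 0
`temp` takes the values: 0 → 1 → 2 → 0 → 1 → 2 → 0 → 1 → 2 → 0

Answer: 0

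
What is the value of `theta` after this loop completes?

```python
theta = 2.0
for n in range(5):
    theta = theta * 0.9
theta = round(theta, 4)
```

Exponential decay: 2.0 * 0.9^5
`theta` takes the values: 2.0 → 1.8 → 1.62 → 1.458 → 1.3122 → 1.18098 → 1.181

Answer: 1.181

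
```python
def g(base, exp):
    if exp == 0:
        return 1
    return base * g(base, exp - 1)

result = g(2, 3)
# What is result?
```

g(2, 3) = 2 * 2 * 2 = 8

Answer: 8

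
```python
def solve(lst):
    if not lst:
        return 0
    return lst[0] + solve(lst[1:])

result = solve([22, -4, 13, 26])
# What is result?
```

22 + (-4) + 13 + 26 + 0 = 57

Answer: 57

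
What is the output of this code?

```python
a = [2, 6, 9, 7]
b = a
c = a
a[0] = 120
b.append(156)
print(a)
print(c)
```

Key concept: multiple aliases.
Step by step:
`a = [2, 6, 9, 7]` → a = [2, 6, 9, 7]
`b = a` → b = [2, 6, 9, 7] (same object as a)
`c = a` → c = [2, 6, 9, 7] (same object as a, b)
`a[0] = 120` → a = [120, 6, 9, 7] (same object as b, c); b = [120, 6, 9, 7] (same object as a, c); c = [120, 6, 9, 7] (same object as a, b)
`b.append(156)` → a = [120, 6, 9, 7, 156] (same object as b, c); b = [120, 6, 9, 7, 156] (same object as a, c); c = [120, 6, 9, 7, 156] (same object as a, b)
`print(a)` → prints [120, 6, 9, 7, 156]
`print(c)` → prints [120, 6, 9, 7, 156]

Answer:
[120, 6, 9, 7, 156]
[120, 6, 9, 7, 156]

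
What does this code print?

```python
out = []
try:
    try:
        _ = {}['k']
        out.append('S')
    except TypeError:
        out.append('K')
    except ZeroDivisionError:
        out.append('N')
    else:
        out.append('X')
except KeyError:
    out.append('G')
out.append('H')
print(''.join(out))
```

Execution trace: 'G' (outer except KeyError) → 'H' (after the try/except). Output: GH

Answer: GH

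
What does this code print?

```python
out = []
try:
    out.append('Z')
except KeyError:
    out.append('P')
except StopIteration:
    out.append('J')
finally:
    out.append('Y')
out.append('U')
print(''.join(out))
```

Execution trace: 'Z' (try body, no exception) → 'Y' (finally) → 'U' (after the try/except). Output: ZYU

Answer: ZYU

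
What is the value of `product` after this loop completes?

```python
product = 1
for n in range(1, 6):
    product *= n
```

5! = 120
`product` takes the values: 1 → 2 → 6 → 24 → 120

Answer: 120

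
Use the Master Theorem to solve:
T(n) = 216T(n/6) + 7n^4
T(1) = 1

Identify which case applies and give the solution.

a=216, b=6, f(n)=7n^4. log_6(216) = 3. Since c=4 > 3 and the regularity condition holds (216(n/6)^4 = (216/6^4)n^4 with 216/6^4 < 1), Case 3 applies: T(n) = Θ(f(n)) = O(n^4).

Answer: O(n^4) - Case 3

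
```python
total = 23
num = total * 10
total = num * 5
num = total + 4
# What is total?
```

Trace:
`total = 23` → total = 23
`num = total * 10` → num = 230
`total = num * 5` → total = 1150
`num = total + 4` → num = 1154
So total = 1150

Answer: 1150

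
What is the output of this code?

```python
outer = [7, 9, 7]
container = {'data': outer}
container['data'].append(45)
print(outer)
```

Key concept: dict holds reference to list.
Step by step:
`outer = [7, 9, 7]` → outer = [7, 9, 7]
`container = {'data': outer}` → container = {'data': [7, 9, 7]}
`container['data'].append(45)` → outer = [7, 9, 7, 45]; container = {'data': [7, 9, 7, 45]}
`print(outer)` → prints [7, 9, 7, 45]

Answer: [7, 9, 7, 45]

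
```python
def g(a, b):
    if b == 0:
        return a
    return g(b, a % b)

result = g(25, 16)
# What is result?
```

g(25, 16) -> g(16, 9) -> g(9, 7) -> g(7, 2) -> g(2, 1) -> g(1, 0) -> 1

Answer: 1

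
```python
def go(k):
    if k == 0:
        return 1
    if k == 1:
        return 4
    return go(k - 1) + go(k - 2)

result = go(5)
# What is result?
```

Build up from base cases: go(0)=1, go(1)=4, go(2)=5, go(3)=9, go(4)=14, go(5)=23

Answer: 23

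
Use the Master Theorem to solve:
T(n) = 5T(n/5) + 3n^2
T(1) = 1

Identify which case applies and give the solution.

a=5, b=5, f(n)=3n^2. log_5(5) = 1. Since c=2 > 1 and the regularity condition holds (5(n/5)^2 = (5/5^2)n^2 with 5/5^2 < 1), Case 3 applies: T(n) = Θ(f(n)) = O(n^2).

Answer: O(n^2) - Case 3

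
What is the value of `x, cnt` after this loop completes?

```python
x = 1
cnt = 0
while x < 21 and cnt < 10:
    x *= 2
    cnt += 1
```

Double until >= 21 or 10 iterations
`x, cnt` takes the values: (1, 0) → (2, 0) → (2, 1) → (4, 1) → (4, 2) → (8, 2) → (8, 3) → (16, 3) → (16, 4) → (32, 4) → (32, 5)

Answer: 32, 5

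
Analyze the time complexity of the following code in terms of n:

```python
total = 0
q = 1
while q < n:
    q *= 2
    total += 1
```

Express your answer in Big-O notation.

Each loop level contributes: log n. Multiplying the contributions gives O(log n).

Answer: O(log n)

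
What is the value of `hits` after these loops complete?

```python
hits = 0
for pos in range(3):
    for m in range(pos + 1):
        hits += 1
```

Triangle: 1 + 2 + ... + 3
`hits` takes the values: 0 → 1 → 2 → 3 → 4 → 5 → 6

Answer: 6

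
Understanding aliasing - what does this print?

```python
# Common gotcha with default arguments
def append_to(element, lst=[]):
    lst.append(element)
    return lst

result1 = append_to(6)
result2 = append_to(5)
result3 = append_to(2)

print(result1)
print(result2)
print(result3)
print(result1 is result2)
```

Key concept: mutable default argument gotcha.
Step by step:
`result1 = append_to(6)` → result1 = [6]
`result2 = append_to(5)` → result1 = [6, 5] (same object as result2); result2 = [6, 5] (same object as result1)
`result3 = append_to(2)` → result1 = [6, 5, 2] (same object as result2, result3); result2 = [6, 5, 2] (same object as result1, result3); result3 = [6, 5, 2] (same object as result1, result2)
`print(result1)` → prints [6, 5, 2]
`print(result2)` → prints [6, 5, 2]
`print(result3)` → prints [6, 5, 2]
`print(result1 is result2)` → prints True

Answer:
[6, 5, 2]
[6, 5, 2]
[6, 5, 2]
True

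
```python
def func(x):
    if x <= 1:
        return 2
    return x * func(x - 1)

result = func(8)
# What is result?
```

func(8) = 8 * 7 * 6 * 5 * 4 * 3 * 2 * 2 = 80640

Answer: 80640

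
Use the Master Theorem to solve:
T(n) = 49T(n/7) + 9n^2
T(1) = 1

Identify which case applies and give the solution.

a=49, b=7, f(n)=9n^2. log_7(49) = 2. Since c=2 = 2, Case 2 applies: T(n) = Θ(n^log_b(a) · log n) = O(n^2 log n).

Answer: O(n^2 log n) - Case 2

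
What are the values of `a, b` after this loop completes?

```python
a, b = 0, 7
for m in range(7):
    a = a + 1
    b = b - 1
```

a goes 0→7, b goes 7→0
`a, b` takes the values: (0, 7) → (1, 7) → (1, 6) → (2, 6) → (2, 5) → (3, 5) → (3, 4) → (4, 4) → (4, 3) → (5, 3) → (5, 2) → (6, 2) → (6, 1) → (7, 1) → (7, 0)

Answer: 7, 0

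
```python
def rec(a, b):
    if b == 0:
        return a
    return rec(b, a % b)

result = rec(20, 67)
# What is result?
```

rec(20, 67) -> rec(67, 20) -> rec(20, 7) -> rec(7, 6) -> rec(6, 1) -> rec(1, 0) -> 1

Answer: 1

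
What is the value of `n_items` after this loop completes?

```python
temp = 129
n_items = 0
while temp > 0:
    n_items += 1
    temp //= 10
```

Count digits by repeated division by 10
`n_items` takes the values: 0 → 1 → 2 → 3

Answer: 3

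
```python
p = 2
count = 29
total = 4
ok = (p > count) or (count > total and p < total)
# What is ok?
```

Trace:
`p = 2` → p = 2
`count = 29` → count = 29
`total = 4` → total = 4
`ok = (p > count) or (count > total and p < total)` → ok = True
So ok = True

Answer: True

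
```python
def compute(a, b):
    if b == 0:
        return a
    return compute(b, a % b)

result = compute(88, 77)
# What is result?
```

compute(88, 77) -> compute(77, 11) -> compute(11, 0) -> 11

Answer: 11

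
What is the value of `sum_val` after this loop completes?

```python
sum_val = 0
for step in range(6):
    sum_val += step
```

Sum of 0 to 5 = 15
`sum_val` takes the values: 0 → 1 → 3 → 6 → 10 → 15

Answer: 15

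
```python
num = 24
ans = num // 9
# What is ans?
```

Trace:
`num = 24` → num = 24
`ans = num // 9` → ans = 2
So ans = 2

Answer: 2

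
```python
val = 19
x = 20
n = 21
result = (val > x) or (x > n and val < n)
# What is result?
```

Trace:
`val = 19` → val = 19
`x = 20` → x = 20
`n = 21` → n = 21
`result = (val > x) or (x > n and val < n)` → result = False
So result = False

Answer: False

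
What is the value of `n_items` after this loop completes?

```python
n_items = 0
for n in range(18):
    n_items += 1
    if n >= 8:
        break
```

Loop breaks when n reaches 8, n_items is 9
`n_items` takes the values: 0 → 1 → 2 → 3 → 4 → 5 → 6 → 7 → 8 → 9

Answer: 9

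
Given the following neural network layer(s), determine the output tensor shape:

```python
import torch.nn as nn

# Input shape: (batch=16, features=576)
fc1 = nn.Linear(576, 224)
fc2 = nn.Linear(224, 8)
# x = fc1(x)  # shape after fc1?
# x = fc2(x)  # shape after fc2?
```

Input: (16, 576) -> after fc1: (16, 224) -> Output: (16, 8)

Answer: (16, 8)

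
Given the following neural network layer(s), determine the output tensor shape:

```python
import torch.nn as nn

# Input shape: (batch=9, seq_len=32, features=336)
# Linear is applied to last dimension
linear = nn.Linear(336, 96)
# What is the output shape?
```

Input: (9, 32, 336) -> Output: (9, 32, 96)

Answer: (9, 32, 96)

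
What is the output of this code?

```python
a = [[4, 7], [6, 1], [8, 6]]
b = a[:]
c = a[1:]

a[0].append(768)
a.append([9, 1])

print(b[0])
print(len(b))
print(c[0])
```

Key concept: slice with nested mutation.
Step by step:
`a = [[4, 7], [6, 1], [8, 6]]` → a = [[4, 7], [6, 1], [8, 6]]
`b = a[:]` → b = [[4, 7], [6, 1], [8, 6]]
`c = a[1:]` → c = [[6, 1], [8, 6]]
`a[0].append(768)` → a = [[4, 7, 768], [6, 1], [8, 6]]; b = [[4, 7, 768], [6, 1], [8, 6]]
`a.append([9, 1])` → a = [[4, 7, 768], [6, 1], [8, 6], [9, 1]]
`print(b[0])` → prints [4, 7, 768]
`print(len(b))` → prints 3
`print(c[0])` → prints [6, 1]

Answer:
[4, 7, 768]
3
[6, 1]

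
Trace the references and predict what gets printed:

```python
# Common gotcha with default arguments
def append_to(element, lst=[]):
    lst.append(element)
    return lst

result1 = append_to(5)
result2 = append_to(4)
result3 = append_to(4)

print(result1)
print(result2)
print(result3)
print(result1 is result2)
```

Key concept: mutable default argument gotcha.
Step by step:
`result1 = append_to(5)` → result1 = [5]
`result2 = append_to(4)` → result1 = [5, 4] (same object as result2); result2 = [5, 4] (same object as result1)
`result3 = append_to(4)` → result1 = [5, 4, 4] (same object as result2, result3); result2 = [5, 4, 4] (same object as result1, result3); result3 = [5, 4, 4] (same object as result1, result2)
`print(result1)` → prints [5, 4, 4]
`print(result2)` → prints [5, 4, 4]
`print(result3)` → prints [5, 4, 4]
`print(result1 is result2)` → prints True

Answer:
[5, 4, 4]
[5, 4, 4]
[5, 4, 4]
True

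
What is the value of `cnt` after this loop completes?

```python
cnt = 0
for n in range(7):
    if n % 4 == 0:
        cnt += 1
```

Count numbers divisible by 4 in range(7)
`cnt` takes the values: 0 → 1 → 2

Answer: 2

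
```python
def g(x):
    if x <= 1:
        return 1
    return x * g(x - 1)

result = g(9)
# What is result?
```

g(9) = 9 * 8 * 7 * 6 * 5 * 4 * 3 * 2 * 1 = 362880

Answer: 362880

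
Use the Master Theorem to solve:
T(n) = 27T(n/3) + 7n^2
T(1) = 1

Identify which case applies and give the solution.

a=27, b=3, f(n)=7n^2. log_3(27) = 3. Since c=2 < 3, Case 1 applies: T(n) = Θ(n^log_b(a)) = O(n^3).

Answer: O(n^3) - Case 1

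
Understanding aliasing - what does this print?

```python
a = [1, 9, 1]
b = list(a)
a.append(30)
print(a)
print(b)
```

Key concept: list() constructor creates copy.
Step by step:
`a = [1, 9, 1]` → a = [1, 9, 1]
`b = list(a)` → b = [1, 9, 1]
`a.append(30)` → a = [1, 9, 1, 30]
`print(a)` → prints [1, 9, 1, 30]
`print(b)` → prints [1, 9, 1]

Answer:
[1, 9, 1, 30]
[1, 9, 1]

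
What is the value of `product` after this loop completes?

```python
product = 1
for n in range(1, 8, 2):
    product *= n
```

Product of 1, 3, 5, ... up to 7
`product` takes the values: 1 → 3 → 15 → 105

Answer: 105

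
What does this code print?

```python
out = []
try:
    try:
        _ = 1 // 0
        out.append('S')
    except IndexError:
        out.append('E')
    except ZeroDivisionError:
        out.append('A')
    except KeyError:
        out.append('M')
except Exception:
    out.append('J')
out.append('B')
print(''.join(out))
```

Execution trace: 'A' (inner except ZeroDivisionError) → 'B' (after the try/except). Output: AB

Answer: AB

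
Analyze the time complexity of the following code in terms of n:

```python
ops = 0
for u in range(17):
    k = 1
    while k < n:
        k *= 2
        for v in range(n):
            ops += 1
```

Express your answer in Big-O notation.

Each loop level contributes: 1 × log n × n. Multiplying the contributions gives O(n log n).

Answer: O(n log n)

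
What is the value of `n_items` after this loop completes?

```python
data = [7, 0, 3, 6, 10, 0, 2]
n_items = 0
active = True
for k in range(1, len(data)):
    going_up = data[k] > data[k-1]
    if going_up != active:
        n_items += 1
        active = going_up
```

Count direction changes in [7, 0, 3, 6, 10, 0, 2]
`n_items` takes the values: 0 → 1 → 2 → 3 → 4

Answer: 4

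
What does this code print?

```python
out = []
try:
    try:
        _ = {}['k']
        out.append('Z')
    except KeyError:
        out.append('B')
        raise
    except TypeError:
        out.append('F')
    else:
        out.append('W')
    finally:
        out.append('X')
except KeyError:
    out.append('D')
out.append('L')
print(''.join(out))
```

Execution trace: 'B' (inner except KeyError) → 'X' (inner finally) → 'D' (outer except KeyError) → 'L' (after the try/except). Output: BXDL

Answer: BXDL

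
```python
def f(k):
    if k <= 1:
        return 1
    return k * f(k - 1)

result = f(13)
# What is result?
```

f(13) = 13 * 12 * 11 * 10 * 9 * 8 * 7 * 6 * 5 * 4 * 3 * 2 * 1 = 6227020800

Answer: 6227020800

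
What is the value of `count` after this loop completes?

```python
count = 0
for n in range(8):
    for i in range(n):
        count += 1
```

Triangle number: 0+1+2+...+7
`count` takes the values: 0 → 1 → 2 → 3 → 4 → 5 → 6 → 7 → 8 → 9 → 10 → 11 → 12 → 13 → 14 → 15 → 16 → 17 → 18 → 19 → 20 → 21 → 22 → 23 → 24 → 25 → 26 → 27 → 28

Answer: 28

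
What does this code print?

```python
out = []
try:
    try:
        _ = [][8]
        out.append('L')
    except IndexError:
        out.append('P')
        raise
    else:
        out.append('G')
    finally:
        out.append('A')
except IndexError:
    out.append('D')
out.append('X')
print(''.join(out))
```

Execution trace: 'P' (except IndexError) → 'A' (finally) → 'D' (outer except IndexError) → 'X' (after the try/except). Output: PADX

Answer: PADX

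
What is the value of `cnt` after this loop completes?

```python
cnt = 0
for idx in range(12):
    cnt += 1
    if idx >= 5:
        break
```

Loop breaks when idx reaches 5, cnt is 6
`cnt` takes the values: 0 → 1 → 2 → 3 → 4 → 5 → 6

Answer: 6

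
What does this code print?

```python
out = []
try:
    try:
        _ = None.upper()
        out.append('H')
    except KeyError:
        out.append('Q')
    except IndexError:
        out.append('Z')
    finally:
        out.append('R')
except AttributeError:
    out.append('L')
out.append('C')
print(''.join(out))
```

Execution trace: 'R' (inner finally) → 'L' (outer except AttributeError) → 'C' (after the try/except). Output: RLC

Answer: RLC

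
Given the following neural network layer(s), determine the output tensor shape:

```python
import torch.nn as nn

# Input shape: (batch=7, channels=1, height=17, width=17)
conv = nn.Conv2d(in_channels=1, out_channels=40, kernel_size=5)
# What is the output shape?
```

Input: (7, 1, 17, 17) -> Output: (7, 40, 13, 13)

Answer: (7, 40, 13, 13)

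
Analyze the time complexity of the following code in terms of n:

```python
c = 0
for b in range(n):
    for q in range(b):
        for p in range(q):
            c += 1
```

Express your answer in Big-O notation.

Each loop level contributes: n × n × n. Multiplying the contributions gives O(n^3).

Answer: O(n^3)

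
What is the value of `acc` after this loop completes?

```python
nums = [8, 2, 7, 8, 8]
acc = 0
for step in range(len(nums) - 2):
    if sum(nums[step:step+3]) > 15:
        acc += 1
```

Count windows with sum > 15
`acc` takes the values: 0 → 1 → 2 → 3

Answer: 3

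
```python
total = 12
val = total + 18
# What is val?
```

Trace:
`total = 12` → total = 12
`val = total + 18` → val = 30
So val = 30

Answer: 30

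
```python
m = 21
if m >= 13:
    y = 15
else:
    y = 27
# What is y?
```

Trace:
`m = 21` → m = 21
`if m >= 13: ...` → m >= 13 is True → y = 15
So y = 15

Answer: 15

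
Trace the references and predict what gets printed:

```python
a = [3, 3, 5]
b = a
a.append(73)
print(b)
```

Key concept: basic list aliasing.
Step by step:
`a = [3, 3, 5]` → a = [3, 3, 5]
`b = a` → b = [3, 3, 5] (same object as a)
`a.append(73)` → a = [3, 3, 5, 73] (same object as b); b = [3, 3, 5, 73] (same object as a)
`print(b)` → prints [3, 3, 5, 73]

Answer: [3, 3, 5, 73]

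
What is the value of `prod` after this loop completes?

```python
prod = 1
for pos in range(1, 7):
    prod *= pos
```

6! = 720
`prod` takes the values: 1 → 2 → 6 → 24 → 120 → 720

Answer: 720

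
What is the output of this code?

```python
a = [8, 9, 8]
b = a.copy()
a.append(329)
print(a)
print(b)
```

Key concept: list.copy() creates independent copy.
Step by step:
`a = [8, 9, 8]` → a = [8, 9, 8]
`b = a.copy()` → b = [8, 9, 8]
`a.append(329)` → a = [8, 9, 8, 329]
`print(a)` → prints [8, 9, 8, 329]
`print(b)` → prints [8, 9, 8]

Answer:
[8, 9, 8, 329]
[8, 9, 8]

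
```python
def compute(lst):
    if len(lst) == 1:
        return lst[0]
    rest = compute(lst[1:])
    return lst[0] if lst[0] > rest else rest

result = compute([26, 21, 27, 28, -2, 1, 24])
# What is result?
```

Recursive max over [26, 21, 27, 28, -2, 1, 24] = 28

Answer: 28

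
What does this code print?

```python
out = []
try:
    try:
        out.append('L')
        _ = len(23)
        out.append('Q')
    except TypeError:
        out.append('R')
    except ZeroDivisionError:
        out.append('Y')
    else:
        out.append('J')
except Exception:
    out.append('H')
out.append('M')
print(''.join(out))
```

Execution trace: 'L' (inner try body) → 'R' (inner except TypeError) → 'M' (after the try/except). Output: LRM

Answer: LRM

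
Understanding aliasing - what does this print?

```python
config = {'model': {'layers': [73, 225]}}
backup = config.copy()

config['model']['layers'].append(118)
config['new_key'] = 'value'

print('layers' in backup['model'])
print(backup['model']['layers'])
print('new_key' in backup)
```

Key concept: shallow copy gotcha with nested dict.
Step by step:
`config = {'model': {'layers': [73, 225]}}` → config = {'model': {'layers': [73, 225]}}
`backup = config.copy()` → backup = {'model': {'layers': [73, 225]}}
`config['model']['layers'].append(118)` → config = {'model': {'layers': [73, 225, 118]}}; backup = {'model': {'layers': [73, 225, 118]}}
`config['new_key'] = 'value'` → config = {'model': {'layers': [73, 225, 118]}, 'new_key': 'value'}
`print('layers' in backup['model'])` → prints True
`print(backup['model']['layers'])` → prints [73, 225, 118]
`print('new_key' in backup)` → prints False

Answer:
True
[73, 225, 118]
False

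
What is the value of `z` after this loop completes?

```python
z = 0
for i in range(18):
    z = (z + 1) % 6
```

Increment mod 6, 18 times = 0
`z` takes the values: 0 → 1 → 2 → 3 → 4 → 5 → 0 → 1 → 2 → 3 → 4 → 5 → 0 → 1 → 2 → 3 → 4 → 5 → 0

Answer: 0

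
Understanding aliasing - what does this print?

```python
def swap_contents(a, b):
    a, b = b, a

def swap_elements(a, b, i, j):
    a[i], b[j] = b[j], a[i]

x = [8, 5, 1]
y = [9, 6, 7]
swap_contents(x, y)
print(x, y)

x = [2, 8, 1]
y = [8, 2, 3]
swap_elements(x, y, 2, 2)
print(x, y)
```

Key concept: parameter rebinding vs mutation.
Step by step:
`x = [8, 5, 1]` → x = [8, 5, 1]
`y = [9, 6, 7]` → y = [9, 6, 7]
`swap_contents(x, y)` → no visible change to tracked variables
`print(x, y)` → prints [8, 5, 1] [9, 6, 7]
`x = [2, 8, 1]` → x = [2, 8, 1]
`y = [8, 2, 3]` → y = [8, 2, 3]
`swap_elements(x, y, 2, 2)` → x = [2, 8, 3]; y = [8, 2, 1]
`print(x, y)` → prints [2, 8, 3] [8, 2, 1]

Answer:
[8, 5, 1] [9, 6, 7]
[2, 8, 3] [8, 2, 1]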